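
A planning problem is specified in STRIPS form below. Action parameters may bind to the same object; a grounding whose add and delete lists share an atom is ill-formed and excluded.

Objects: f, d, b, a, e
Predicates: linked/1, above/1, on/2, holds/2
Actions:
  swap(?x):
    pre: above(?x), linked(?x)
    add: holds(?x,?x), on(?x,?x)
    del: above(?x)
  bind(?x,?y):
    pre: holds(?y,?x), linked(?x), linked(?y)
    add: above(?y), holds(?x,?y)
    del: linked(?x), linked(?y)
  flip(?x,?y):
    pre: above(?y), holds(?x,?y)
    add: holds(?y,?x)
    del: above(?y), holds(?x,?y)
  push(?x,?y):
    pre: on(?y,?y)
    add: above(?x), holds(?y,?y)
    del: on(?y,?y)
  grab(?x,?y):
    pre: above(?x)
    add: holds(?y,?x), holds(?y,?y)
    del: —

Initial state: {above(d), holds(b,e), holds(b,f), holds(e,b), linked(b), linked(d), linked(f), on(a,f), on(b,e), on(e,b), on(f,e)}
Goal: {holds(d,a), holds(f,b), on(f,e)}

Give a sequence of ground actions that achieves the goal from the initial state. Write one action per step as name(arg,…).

1. bind(f,b)  →  {above(b), above(d), holds(b,e), holds(b,f), holds(e,b), holds(f,b), linked(d), on(a,f), on(b,e), on(e,b), on(f,e)}
2. grab(d,a)  →  {above(b), above(d), holds(a,a), holds(a,d), holds(b,e), holds(b,f), holds(e,b), holds(f,b), linked(d), on(a,f), on(b,e), on(e,b), on(f,e)}
3. flip(a,d)  →  {above(b), holds(a,a), holds(b,e), holds(b,f), holds(d,a), holds(e,b), holds(f,b), linked(d), on(a,f), on(b,e), on(e,b), on(f,e)}

bind(f,b); grab(d,a); flip(a,d)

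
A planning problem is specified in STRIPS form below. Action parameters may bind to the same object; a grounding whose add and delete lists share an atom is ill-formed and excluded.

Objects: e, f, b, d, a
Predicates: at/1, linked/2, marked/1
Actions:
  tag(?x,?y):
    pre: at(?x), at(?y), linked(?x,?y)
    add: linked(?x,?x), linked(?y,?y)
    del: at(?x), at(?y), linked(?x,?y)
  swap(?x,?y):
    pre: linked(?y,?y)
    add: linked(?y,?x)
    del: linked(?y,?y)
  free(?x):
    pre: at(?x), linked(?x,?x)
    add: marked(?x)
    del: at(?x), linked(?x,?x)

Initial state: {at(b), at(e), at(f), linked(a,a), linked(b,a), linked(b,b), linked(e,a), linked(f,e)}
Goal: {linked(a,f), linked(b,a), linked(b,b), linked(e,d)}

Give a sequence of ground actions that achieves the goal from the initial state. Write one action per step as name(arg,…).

1. tag(f,e)  →  {at(b), linked(a,a), linked(b,a), linked(b,b), linked(e,a), linked(e,e), linked(f,f)}
2. swap(f,a)  →  {at(b), linked(a,f), linked(b,a), linked(b,b), linked(e,a), linked(e,e), linked(f,f)}
3. swap(d,e)  →  {at(b), linked(a,f), linked(b,a), linked(b,b), linked(e,a), linked(e,d), linked(f,f)}

tag(f,e); swap(f,a); swap(d,e)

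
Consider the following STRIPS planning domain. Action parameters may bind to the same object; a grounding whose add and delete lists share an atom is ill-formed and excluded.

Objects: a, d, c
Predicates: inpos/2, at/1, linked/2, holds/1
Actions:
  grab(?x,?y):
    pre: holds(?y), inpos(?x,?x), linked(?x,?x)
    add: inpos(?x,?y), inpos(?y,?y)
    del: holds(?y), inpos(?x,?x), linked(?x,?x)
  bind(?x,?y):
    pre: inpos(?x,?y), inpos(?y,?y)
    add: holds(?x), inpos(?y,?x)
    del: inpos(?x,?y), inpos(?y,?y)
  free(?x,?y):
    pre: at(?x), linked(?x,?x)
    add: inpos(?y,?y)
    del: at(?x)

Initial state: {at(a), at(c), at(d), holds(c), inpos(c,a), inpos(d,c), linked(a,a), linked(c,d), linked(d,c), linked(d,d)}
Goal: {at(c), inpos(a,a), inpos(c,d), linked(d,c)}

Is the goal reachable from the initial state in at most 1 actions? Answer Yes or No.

1. free(a,a)  →  {at(c), at(d), holds(c), inpos(a,a), inpos(c,a), inpos(d,c), linked(a,a), linked(c,d), linked(d,c), linked(d,d)}
2. free(d,c)  →  {at(c), holds(c), inpos(a,a), inpos(c,a), inpos(c,c), inpos(d,c), linked(a,a), linked(c,d), linked(d,c), linked(d,d)}
3. bind(d,c)  →  {at(c), holds(c), holds(d), inpos(a,a), inpos(c,a), inpos(c,d), linked(a,a), linked(c,d), linked(d,c), linked(d,d)}
optimal plan length = 3; 3 > 1

No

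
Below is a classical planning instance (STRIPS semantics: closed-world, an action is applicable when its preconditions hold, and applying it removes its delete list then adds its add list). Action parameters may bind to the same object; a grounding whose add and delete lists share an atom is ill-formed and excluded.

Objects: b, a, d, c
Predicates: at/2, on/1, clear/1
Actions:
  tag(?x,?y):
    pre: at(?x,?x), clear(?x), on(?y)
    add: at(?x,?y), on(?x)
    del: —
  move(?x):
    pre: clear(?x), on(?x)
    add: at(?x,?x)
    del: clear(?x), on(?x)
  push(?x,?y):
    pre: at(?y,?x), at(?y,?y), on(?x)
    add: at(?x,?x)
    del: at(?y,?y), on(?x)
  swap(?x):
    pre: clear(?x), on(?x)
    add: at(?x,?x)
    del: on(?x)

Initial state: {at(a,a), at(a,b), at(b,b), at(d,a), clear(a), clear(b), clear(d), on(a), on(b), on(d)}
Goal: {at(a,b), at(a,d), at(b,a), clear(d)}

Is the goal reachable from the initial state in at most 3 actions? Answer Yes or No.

Yes

1. tag(b,a)  →  {at(a,a), at(a,b), at(b,a), at(b,b), at(d,a), clear(a), clear(b), clear(d), on(a), on(b), on(d)}
2. tag(a,d)  →  {at(a,a), at(a,b), at(a,d), at(b,a), at(b,b), at(d,a), clear(a), clear(b), clear(d), on(a), on(b), on(d)}
optimal plan length = 2; 2 ≤ 3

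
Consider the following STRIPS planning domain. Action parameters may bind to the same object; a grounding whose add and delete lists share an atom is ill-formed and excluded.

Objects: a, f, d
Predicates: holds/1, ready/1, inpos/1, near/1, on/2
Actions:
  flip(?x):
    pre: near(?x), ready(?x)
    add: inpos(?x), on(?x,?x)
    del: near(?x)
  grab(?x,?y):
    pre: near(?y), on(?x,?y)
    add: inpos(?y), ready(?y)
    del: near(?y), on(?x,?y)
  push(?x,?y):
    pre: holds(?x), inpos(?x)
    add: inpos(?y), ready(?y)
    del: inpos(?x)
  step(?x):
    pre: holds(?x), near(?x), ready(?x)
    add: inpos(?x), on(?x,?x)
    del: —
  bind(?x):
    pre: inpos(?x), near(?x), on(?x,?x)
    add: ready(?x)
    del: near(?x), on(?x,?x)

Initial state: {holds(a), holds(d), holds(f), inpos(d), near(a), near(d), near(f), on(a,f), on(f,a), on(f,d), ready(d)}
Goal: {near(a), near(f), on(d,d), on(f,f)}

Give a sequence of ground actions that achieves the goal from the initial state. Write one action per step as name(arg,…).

1. flip(d)  →  {holds(a), holds(d), holds(f), inpos(d), near(a), near(f), on(a,f), on(d,d), on(f,a), on(f,d), ready(d)}
2. push(d,f)  →  {holds(a), holds(d), holds(f), inpos(f), near(a), near(f), on(a,f), on(d,d), on(f,a), on(f,d), ready(d), ready(f)}
3. step(f)  →  {holds(a), holds(d), holds(f), inpos(f), near(a), near(f), on(a,f), on(d,d), on(f,a), on(f,d), on(f,f), ready(d), ready(f)}

flip(d); push(d,f); step(f)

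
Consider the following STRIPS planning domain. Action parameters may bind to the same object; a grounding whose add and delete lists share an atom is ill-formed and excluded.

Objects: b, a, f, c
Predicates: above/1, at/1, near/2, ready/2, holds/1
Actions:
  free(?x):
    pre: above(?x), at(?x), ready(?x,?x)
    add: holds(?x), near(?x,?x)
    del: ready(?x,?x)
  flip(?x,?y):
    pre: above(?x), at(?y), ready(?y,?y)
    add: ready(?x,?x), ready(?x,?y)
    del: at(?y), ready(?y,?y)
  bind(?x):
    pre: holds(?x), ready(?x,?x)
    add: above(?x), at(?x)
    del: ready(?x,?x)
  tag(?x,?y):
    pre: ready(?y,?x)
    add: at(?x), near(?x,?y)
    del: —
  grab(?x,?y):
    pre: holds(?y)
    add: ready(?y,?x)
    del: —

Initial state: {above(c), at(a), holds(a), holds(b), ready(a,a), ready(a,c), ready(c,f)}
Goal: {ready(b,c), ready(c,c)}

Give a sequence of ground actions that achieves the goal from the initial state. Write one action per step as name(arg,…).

flip(c,a); grab(c,b)

1. flip(c,a)  →  {above(c), holds(a), holds(b), ready(a,c), ready(c,a), ready(c,c), ready(c,f)}
2. grab(c,b)  →  {above(c), holds(a), holds(b), ready(a,c), ready(b,c), ready(c,a), ready(c,c), ready(c,f)}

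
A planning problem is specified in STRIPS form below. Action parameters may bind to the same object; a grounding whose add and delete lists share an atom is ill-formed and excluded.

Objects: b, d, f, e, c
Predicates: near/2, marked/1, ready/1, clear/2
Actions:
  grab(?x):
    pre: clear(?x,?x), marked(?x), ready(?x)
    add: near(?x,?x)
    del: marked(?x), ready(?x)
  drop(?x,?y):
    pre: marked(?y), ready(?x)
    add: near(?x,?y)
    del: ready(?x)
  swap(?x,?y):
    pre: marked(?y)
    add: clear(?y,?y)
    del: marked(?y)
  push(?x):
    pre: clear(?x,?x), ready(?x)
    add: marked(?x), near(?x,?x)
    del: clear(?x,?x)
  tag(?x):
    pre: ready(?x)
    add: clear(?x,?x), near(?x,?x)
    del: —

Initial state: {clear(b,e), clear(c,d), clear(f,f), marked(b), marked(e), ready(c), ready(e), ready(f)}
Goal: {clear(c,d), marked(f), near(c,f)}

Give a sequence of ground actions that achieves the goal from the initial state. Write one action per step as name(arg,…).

push(f); drop(c,f)

1. push(f)  →  {clear(b,e), clear(c,d), marked(b), marked(e), marked(f), near(f,f), ready(c), ready(e), ready(f)}
2. drop(c,f)  →  {clear(b,e), clear(c,d), marked(b), marked(e), marked(f), near(c,f), near(f,f), ready(e), ready(f)}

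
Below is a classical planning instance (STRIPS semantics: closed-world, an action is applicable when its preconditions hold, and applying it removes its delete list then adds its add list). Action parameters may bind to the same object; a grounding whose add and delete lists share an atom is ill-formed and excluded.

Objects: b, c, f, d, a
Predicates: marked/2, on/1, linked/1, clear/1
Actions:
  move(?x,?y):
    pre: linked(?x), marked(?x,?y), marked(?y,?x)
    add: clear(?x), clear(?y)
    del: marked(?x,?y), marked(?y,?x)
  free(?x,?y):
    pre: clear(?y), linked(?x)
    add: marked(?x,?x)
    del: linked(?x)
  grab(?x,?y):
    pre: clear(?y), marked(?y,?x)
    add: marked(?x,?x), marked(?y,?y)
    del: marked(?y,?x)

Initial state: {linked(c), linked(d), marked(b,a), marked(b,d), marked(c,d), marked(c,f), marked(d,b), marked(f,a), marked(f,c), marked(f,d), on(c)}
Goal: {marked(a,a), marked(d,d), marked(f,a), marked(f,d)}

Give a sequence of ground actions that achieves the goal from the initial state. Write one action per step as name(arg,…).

1. move(d,b)  →  {clear(b), clear(d), linked(c), linked(d), marked(b,a), marked(c,d), marked(c,f), marked(f,a), marked(f,c), marked(f,d), on(c)}
2. free(d,b)  →  {clear(b), clear(d), linked(c), marked(b,a), marked(c,d), marked(c,f), marked(d,d), marked(f,a), marked(f,c), marked(f,d), on(c)}
3. grab(a,b)  →  {clear(b), clear(d), linked(c), marked(a,a), marked(b,b), marked(c,d), marked(c,f), marked(d,d), marked(f,a), marked(f,c), marked(f,d), on(c)}

move(d,b); free(d,b); grab(a,b)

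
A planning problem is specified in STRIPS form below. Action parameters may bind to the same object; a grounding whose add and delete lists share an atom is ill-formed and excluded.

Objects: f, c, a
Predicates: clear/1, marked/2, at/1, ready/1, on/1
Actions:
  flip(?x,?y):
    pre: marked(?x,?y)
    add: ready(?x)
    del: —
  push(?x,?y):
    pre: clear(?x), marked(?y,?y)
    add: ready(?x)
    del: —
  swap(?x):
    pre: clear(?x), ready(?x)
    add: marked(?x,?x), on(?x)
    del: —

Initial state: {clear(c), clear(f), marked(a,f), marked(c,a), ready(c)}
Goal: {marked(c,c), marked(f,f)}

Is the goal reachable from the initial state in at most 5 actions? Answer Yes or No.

1. swap(c)  →  {clear(c), clear(f), marked(a,f), marked(c,a), marked(c,c), on(c), ready(c)}
2. push(f,c)  →  {clear(c), clear(f), marked(a,f), marked(c,a), marked(c,c), on(c), ready(c), ready(f)}
3. swap(f)  →  {clear(c), clear(f), marked(a,f), marked(c,a), marked(c,c), marked(f,f), on(c), on(f), ready(c), ready(f)}
optimal plan length = 3; 3 ≤ 5

Yes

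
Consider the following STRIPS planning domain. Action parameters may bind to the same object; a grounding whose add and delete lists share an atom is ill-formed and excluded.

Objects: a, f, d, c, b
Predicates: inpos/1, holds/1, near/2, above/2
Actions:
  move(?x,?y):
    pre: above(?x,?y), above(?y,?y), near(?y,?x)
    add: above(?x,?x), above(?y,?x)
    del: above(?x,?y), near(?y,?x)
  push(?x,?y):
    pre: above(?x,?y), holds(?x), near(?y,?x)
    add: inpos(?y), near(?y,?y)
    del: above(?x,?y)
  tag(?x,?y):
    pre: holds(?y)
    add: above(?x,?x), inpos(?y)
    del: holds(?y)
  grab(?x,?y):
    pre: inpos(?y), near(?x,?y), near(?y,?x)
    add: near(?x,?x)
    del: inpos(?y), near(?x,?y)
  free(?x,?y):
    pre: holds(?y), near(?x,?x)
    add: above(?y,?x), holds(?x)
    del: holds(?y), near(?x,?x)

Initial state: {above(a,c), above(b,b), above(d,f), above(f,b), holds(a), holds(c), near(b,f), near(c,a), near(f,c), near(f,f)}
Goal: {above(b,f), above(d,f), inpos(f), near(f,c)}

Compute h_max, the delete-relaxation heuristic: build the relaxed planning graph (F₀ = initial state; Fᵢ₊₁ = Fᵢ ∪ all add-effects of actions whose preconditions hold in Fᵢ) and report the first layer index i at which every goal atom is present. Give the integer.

2

F0 = init (10 atoms)
F1 = F0 ∪ {above(a,a), above(a,f), above(b,f), above(c,c), above(c,f), above(d,d), above(f,f), holds(f), inpos(a), inpos(c), near(c,c)}  (21 atoms)
F2 = F1 ∪ {above(c,a), above(f,c), inpos(b), inpos(f), near(b,b)}  (26 atoms)
goal ⊆ F2  ⇒  h_max = 2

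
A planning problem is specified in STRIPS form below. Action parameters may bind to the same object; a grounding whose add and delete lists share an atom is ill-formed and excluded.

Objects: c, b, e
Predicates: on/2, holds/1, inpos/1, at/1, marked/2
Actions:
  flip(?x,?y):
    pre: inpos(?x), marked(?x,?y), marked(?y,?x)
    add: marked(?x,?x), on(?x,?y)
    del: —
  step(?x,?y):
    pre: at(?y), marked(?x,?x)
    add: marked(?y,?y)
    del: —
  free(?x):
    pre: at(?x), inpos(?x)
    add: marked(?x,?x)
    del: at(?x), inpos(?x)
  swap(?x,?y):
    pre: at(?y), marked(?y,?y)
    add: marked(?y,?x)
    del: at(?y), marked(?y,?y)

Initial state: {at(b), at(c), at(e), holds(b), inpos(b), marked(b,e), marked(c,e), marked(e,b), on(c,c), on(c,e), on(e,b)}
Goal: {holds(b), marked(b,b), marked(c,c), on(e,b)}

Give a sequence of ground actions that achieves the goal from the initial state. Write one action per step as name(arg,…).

1. flip(b,e)  →  {at(b), at(c), at(e), holds(b), inpos(b), marked(b,b), marked(b,e), marked(c,e), marked(e,b), on(b,e), on(c,c), on(c,e), on(e,b)}
2. step(b,c)  →  {at(b), at(c), at(e), holds(b), inpos(b), marked(b,b), marked(b,e), marked(c,c), marked(c,e), marked(e,b), on(b,e), on(c,c), on(c,e), on(e,b)}

flip(b,e); step(b,c)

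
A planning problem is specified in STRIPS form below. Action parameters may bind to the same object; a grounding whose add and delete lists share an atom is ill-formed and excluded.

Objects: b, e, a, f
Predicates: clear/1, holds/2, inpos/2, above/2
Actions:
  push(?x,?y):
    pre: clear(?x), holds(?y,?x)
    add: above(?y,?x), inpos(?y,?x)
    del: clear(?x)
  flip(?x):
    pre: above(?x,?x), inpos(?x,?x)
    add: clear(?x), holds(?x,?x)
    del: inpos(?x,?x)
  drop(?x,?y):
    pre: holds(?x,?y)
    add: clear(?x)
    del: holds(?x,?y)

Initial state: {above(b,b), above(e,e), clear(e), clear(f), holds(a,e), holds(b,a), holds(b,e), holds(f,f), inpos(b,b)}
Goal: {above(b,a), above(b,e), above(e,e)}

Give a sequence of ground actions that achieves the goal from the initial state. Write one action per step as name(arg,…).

push(e,b); drop(a,e); push(a,b)

1. push(e,b)  →  {above(b,b), above(b,e), above(e,e), clear(f), holds(a,e), holds(b,a), holds(b,e), holds(f,f), inpos(b,b), inpos(b,e)}
2. drop(a,e)  →  {above(b,b), above(b,e), above(e,e), clear(a), clear(f), holds(b,a), holds(b,e), holds(f,f), inpos(b,b), inpos(b,e)}
3. push(a,b)  →  {above(b,a), above(b,b), above(b,e), above(e,e), clear(f), holds(b,a), holds(b,e), holds(f,f), inpos(b,a), inpos(b,b), inpos(b,e)}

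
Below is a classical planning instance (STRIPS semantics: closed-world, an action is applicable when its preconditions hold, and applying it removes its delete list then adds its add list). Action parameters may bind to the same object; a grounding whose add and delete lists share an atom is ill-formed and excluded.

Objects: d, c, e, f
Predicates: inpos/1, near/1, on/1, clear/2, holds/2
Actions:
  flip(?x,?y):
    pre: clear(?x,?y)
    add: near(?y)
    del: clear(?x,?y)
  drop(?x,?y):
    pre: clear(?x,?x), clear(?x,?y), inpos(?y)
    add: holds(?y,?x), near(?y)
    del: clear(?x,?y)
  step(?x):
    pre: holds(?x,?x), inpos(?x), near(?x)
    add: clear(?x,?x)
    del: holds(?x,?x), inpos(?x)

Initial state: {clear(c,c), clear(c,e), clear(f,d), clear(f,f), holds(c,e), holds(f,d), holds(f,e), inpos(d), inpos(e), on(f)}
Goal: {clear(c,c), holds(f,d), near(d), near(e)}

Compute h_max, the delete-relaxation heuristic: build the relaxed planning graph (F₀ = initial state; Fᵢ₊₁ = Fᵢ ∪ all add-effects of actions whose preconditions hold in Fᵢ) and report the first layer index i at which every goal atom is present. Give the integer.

F0 = init (10 atoms)
F1 = F0 ∪ {holds(d,f), holds(e,c), near(c), near(d), near(e), near(f)}  (16 atoms)
goal ⊆ F1  ⇒  h_max = 1

1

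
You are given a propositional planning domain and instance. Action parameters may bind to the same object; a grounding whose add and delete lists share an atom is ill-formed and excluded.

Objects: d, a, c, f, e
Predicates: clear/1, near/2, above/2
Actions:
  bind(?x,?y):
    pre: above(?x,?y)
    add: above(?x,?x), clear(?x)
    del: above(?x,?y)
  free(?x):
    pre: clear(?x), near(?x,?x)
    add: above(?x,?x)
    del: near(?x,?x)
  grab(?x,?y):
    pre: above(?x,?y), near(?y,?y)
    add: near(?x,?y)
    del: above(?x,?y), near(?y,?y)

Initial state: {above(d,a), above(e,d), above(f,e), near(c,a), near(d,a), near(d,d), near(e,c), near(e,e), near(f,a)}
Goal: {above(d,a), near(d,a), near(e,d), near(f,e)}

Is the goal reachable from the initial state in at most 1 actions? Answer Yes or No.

1. grab(f,e)  →  {above(d,a), above(e,d), near(c,a), near(d,a), near(d,d), near(e,c), near(f,a), near(f,e)}
2. grab(e,d)  →  {above(d,a), near(c,a), near(d,a), near(e,c), near(e,d), near(f,a), near(f,e)}
optimal plan length = 2; 2 > 1

No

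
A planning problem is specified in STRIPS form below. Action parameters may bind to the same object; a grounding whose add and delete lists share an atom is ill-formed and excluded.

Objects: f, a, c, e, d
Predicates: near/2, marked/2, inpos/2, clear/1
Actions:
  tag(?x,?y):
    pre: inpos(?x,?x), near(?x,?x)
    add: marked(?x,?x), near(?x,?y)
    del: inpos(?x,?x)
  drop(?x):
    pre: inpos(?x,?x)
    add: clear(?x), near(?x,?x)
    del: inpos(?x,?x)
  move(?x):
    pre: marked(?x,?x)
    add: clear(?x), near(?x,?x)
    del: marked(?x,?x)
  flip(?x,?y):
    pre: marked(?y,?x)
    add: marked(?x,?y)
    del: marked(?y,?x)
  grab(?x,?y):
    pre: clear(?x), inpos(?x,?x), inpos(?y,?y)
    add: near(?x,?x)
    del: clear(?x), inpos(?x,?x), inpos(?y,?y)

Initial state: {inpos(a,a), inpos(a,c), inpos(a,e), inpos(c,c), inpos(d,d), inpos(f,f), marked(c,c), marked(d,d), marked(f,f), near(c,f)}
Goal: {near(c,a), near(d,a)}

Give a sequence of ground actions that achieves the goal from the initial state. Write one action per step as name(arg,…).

1. move(c)  →  {clear(c), inpos(a,a), inpos(a,c), inpos(a,e), inpos(c,c), inpos(d,d), inpos(f,f), marked(d,d), marked(f,f), near(c,c), near(c,f)}
2. tag(c,a)  →  {clear(c), inpos(a,a), inpos(a,c), inpos(a,e), inpos(d,d), inpos(f,f), marked(c,c), marked(d,d), marked(f,f), near(c,a), near(c,c), near(c,f)}
3. move(d)  →  {clear(c), clear(d), inpos(a,a), inpos(a,c), inpos(a,e), inpos(d,d), inpos(f,f), marked(c,c), marked(f,f), near(c,a), near(c,c), near(c,f), near(d,d)}
4. tag(d,a)  →  {clear(c), clear(d), inpos(a,a), inpos(a,c), inpos(a,e), inpos(f,f), marked(c,c), marked(d,d), marked(f,f), near(c,a), near(c,c), near(c,f), near(d,a), near(d,d)}

move(c); tag(c,a); move(d); tag(d,a)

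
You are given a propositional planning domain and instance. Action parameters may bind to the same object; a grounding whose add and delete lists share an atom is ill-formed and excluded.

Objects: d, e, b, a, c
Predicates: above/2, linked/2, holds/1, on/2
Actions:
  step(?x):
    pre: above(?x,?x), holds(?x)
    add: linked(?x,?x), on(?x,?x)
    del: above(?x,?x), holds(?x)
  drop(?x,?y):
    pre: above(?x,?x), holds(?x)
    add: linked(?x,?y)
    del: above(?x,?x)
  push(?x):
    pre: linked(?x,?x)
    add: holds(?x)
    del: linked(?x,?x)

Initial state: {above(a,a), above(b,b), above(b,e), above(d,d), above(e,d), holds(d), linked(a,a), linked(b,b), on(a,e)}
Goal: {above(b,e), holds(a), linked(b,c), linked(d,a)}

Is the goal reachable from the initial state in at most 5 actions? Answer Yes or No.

1. drop(d,a)  →  {above(a,a), above(b,b), above(b,e), above(e,d), holds(d), linked(a,a), linked(b,b), linked(d,a), on(a,e)}
2. push(b)  →  {above(a,a), above(b,b), above(b,e), above(e,d), holds(b), holds(d), linked(a,a), linked(d,a), on(a,e)}
3. drop(b,c)  →  {above(a,a), above(b,e), above(e,d), holds(b), holds(d), linked(a,a), linked(b,c), linked(d,a), on(a,e)}
4. push(a)  →  {above(a,a), above(b,e), above(e,d), holds(a), holds(b), holds(d), linked(b,c), linked(d,a), on(a,e)}
optimal plan length = 4; 4 ≤ 5

Yes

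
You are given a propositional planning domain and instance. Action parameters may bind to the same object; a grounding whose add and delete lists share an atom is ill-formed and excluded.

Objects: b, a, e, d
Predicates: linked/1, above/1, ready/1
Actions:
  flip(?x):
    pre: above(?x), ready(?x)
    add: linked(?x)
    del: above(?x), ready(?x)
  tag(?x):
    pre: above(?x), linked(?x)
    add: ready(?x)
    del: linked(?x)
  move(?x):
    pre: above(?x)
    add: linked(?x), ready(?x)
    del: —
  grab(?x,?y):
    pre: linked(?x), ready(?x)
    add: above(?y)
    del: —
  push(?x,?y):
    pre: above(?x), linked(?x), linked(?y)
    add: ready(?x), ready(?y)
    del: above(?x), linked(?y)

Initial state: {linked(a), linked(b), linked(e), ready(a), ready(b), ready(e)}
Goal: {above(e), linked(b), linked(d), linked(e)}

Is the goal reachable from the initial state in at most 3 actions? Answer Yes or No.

Yes

1. grab(b,e)  →  {above(e), linked(a), linked(b), linked(e), ready(a), ready(b), ready(e)}
2. grab(b,d)  →  {above(d), above(e), linked(a), linked(b), linked(e), ready(a), ready(b), ready(e)}
3. move(d)  →  {above(d), above(e), linked(a), linked(b), linked(d), linked(e), ready(a), ready(b), ready(d), ready(e)}
optimal plan length = 3; 3 ≤ 3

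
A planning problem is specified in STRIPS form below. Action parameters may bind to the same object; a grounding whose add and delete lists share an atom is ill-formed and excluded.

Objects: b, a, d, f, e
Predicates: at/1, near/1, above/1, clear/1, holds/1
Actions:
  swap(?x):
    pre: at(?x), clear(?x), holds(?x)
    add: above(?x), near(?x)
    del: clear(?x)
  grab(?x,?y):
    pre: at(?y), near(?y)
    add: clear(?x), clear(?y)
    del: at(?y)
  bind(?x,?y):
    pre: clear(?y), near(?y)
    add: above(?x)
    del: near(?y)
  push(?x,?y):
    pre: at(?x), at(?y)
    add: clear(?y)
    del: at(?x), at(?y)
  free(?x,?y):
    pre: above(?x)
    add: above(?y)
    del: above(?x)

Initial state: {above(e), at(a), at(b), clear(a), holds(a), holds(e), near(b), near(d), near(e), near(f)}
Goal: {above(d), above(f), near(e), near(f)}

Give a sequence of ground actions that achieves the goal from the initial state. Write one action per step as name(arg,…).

1. swap(a)  →  {above(a), above(e), at(a), at(b), holds(a), holds(e), near(a), near(b), near(d), near(e), near(f)}
2. free(a,d)  →  {above(d), above(e), at(a), at(b), holds(a), holds(e), near(a), near(b), near(d), near(e), near(f)}
3. free(e,f)  →  {above(d), above(f), at(a), at(b), holds(a), holds(e), near(a), near(b), near(d), near(e), near(f)}

swap(a); free(a,d); free(e,f)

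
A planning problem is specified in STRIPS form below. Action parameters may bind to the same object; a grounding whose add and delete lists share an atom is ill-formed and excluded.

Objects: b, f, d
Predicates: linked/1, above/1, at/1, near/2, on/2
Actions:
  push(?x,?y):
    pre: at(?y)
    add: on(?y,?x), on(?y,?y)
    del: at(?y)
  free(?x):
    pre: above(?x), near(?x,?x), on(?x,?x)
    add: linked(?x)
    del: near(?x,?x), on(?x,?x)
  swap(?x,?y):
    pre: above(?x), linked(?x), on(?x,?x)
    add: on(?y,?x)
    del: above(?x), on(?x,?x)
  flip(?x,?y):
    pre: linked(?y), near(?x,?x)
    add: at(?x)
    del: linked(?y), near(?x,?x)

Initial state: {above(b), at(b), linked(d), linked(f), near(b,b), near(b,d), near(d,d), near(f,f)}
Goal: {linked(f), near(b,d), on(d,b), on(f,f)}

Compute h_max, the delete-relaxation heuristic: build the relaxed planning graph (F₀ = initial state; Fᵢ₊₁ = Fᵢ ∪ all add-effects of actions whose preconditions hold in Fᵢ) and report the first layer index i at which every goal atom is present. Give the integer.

F0 = init (8 atoms)
F1 = F0 ∪ {at(d), at(f), on(b,b), on(b,d), on(b,f)}  (13 atoms)
F2 = F1 ∪ {linked(b), on(d,b), on(d,d), on(d,f), on(f,b), on(f,d), on(f,f)}  (20 atoms)
goal ⊆ F2  ⇒  h_max = 2

2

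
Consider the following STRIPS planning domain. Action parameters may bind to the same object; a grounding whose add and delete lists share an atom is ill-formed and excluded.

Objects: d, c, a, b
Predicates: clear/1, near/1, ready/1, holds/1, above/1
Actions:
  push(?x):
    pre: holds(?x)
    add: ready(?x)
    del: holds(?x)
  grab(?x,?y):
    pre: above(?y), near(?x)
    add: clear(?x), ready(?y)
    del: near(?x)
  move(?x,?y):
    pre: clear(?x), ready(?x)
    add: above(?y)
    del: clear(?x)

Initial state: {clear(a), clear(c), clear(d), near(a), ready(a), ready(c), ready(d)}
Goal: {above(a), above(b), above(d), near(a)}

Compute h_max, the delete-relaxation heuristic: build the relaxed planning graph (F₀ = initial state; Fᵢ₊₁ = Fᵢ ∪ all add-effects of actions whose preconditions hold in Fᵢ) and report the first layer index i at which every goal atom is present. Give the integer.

F0 = init (7 atoms)
F1 = F0 ∪ {above(a), above(b), above(c), above(d)}  (11 atoms)
goal ⊆ F1  ⇒  h_max = 1

1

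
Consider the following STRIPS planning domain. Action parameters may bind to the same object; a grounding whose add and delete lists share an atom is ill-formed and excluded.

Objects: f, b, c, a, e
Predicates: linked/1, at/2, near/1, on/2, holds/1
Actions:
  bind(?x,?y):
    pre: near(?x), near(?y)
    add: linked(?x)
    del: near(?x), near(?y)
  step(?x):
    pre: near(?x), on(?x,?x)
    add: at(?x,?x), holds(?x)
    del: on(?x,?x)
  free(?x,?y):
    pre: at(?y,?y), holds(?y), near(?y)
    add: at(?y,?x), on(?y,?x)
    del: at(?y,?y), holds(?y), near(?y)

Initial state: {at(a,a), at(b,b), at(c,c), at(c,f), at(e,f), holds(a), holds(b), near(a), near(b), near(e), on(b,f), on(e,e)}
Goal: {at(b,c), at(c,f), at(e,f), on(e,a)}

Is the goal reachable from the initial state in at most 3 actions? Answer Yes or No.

1. step(e)  →  {at(a,a), at(b,b), at(c,c), at(c,f), at(e,e), at(e,f), holds(a), holds(b), holds(e), near(a), near(b), near(e), on(b,f)}
2. free(c,b)  →  {at(a,a), at(b,c), at(c,c), at(c,f), at(e,e), at(e,f), holds(a), holds(e), near(a), near(e), on(b,c), on(b,f)}
3. free(a,e)  →  {at(a,a), at(b,c), at(c,c), at(c,f), at(e,a), at(e,f), holds(a), near(a), on(b,c), on(b,f), on(e,a)}
optimal plan length = 3; 3 ≤ 3

Yes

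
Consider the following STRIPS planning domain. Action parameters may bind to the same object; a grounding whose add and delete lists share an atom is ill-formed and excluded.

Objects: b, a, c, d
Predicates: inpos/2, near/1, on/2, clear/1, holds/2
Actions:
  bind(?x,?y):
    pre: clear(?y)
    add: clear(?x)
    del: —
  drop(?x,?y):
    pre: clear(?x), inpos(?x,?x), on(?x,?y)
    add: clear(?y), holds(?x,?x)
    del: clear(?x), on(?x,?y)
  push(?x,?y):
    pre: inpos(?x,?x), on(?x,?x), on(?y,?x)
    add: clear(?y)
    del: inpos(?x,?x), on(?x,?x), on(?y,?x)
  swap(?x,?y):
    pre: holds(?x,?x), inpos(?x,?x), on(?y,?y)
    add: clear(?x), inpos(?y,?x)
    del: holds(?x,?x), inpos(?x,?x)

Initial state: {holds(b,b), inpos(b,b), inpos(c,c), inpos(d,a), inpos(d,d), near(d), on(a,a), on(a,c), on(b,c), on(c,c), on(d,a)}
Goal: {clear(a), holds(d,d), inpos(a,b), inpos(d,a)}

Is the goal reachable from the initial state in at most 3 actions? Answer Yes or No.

Yes

1. swap(b,a)  →  {clear(b), inpos(a,b), inpos(c,c), inpos(d,a), inpos(d,d), near(d), on(a,a), on(a,c), on(b,c), on(c,c), on(d,a)}
2. bind(d,b)  →  {clear(b), clear(d), inpos(a,b), inpos(c,c), inpos(d,a), inpos(d,d), near(d), on(a,a), on(a,c), on(b,c), on(c,c), on(d,a)}
3. drop(d,a)  →  {clear(a), clear(b), holds(d,d), inpos(a,b), inpos(c,c), inpos(d,a), inpos(d,d), near(d), on(a,a), on(a,c), on(b,c), on(c,c)}
optimal plan length = 3; 3 ≤ 3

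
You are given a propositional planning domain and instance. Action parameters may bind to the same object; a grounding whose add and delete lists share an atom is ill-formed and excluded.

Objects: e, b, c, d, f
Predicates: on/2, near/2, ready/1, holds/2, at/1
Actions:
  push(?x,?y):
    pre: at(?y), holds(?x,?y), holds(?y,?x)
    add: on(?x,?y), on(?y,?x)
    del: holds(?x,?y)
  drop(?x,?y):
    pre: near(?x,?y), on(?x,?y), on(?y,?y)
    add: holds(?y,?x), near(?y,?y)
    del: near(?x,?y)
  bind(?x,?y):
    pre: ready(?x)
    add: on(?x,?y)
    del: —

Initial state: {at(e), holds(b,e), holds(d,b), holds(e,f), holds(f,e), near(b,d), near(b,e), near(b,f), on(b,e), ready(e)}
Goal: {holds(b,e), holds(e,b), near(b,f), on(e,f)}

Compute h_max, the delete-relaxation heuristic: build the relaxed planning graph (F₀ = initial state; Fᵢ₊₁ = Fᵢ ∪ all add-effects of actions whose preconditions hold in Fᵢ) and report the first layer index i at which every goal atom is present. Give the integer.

2

F0 = init (10 atoms)
F1 = F0 ∪ {on(e,b), on(e,c), on(e,d), on(e,e), on(e,f), on(f,e)}  (16 atoms)
F2 = F1 ∪ {holds(e,b), near(e,e)}  (18 atoms)
goal ⊆ F2  ⇒  h_max = 2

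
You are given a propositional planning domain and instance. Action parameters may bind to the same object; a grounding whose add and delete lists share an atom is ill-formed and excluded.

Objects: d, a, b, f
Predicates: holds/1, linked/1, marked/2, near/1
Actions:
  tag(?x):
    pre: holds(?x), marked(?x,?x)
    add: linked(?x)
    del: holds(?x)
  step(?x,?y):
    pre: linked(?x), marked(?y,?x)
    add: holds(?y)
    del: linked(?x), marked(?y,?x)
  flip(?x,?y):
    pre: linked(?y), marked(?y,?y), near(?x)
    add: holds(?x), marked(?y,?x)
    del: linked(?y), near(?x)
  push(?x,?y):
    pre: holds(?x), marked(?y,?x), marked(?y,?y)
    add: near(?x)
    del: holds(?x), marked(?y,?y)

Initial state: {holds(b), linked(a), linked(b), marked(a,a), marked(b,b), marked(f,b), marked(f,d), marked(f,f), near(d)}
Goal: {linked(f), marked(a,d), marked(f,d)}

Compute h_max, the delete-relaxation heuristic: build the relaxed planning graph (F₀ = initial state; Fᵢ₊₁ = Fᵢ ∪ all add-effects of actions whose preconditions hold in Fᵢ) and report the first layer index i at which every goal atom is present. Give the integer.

F0 = init (9 atoms)
F1 = F0 ∪ {holds(a), holds(d), holds(f), marked(a,d), marked(b,d), near(b)}  (15 atoms)
F2 = F1 ∪ {linked(f), marked(a,b), near(a), near(f)}  (19 atoms)
goal ⊆ F2  ⇒  h_max = 2

2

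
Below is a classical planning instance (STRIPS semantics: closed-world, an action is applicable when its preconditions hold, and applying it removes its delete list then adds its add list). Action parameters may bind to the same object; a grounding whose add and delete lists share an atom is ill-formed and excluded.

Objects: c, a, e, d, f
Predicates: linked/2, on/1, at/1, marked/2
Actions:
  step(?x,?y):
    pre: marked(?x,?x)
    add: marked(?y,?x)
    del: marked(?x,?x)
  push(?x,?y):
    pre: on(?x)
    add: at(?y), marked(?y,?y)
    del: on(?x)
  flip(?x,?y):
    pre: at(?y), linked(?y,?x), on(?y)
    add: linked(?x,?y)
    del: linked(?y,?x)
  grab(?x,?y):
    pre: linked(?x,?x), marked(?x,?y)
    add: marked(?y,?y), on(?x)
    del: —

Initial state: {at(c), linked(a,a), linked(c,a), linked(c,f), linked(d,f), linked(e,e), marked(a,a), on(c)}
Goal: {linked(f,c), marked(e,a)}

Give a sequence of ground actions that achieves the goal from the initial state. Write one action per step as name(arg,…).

1. step(a,e)  →  {at(c), linked(a,a), linked(c,a), linked(c,f), linked(d,f), linked(e,e), marked(e,a), on(c)}
2. flip(f,c)  →  {at(c), linked(a,a), linked(c,a), linked(d,f), linked(e,e), linked(f,c), marked(e,a), on(c)}

step(a,e); flip(f,c)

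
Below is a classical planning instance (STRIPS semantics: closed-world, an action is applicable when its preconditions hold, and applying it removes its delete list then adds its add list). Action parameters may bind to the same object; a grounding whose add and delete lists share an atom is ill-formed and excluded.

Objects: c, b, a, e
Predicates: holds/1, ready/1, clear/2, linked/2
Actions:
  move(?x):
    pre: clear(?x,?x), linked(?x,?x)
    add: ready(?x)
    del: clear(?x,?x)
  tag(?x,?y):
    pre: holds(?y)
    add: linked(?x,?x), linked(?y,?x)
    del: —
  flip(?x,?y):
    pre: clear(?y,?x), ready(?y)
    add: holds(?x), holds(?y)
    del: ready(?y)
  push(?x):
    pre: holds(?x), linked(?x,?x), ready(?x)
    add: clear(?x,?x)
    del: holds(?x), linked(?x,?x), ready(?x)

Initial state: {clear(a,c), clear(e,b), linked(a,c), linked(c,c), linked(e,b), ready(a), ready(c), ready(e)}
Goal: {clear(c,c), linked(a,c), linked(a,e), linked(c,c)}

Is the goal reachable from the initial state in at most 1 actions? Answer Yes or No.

1. flip(c,a)  →  {clear(a,c), clear(e,b), holds(a), holds(c), linked(a,c), linked(c,c), linked(e,b), ready(c), ready(e)}
2. tag(e,a)  →  {clear(a,c), clear(e,b), holds(a), holds(c), linked(a,c), linked(a,e), linked(c,c), linked(e,b), linked(e,e), ready(c), ready(e)}
3. push(c)  →  {clear(a,c), clear(c,c), clear(e,b), holds(a), linked(a,c), linked(a,e), linked(e,b), linked(e,e), ready(e)}
4. tag(c,a)  →  {clear(a,c), clear(c,c), clear(e,b), holds(a), linked(a,c), linked(a,e), linked(c,c), linked(e,b), linked(e,e), ready(e)}
optimal plan length = 4; 4 > 1

No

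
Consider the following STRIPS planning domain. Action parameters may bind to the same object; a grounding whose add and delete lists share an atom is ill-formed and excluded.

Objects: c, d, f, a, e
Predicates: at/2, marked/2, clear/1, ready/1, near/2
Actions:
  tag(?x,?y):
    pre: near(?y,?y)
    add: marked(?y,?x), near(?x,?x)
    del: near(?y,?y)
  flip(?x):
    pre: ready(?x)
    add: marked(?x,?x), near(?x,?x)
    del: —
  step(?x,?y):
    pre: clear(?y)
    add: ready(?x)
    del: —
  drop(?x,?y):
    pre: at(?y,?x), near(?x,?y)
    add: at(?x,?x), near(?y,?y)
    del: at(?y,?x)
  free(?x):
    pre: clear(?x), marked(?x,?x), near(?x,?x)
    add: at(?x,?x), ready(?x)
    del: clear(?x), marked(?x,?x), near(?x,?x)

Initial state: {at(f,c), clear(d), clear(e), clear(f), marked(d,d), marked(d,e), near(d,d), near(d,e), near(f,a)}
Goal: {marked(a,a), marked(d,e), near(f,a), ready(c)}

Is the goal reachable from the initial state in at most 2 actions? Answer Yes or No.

1. step(c,d)  →  {at(f,c), clear(d), clear(e), clear(f), marked(d,d), marked(d,e), near(d,d), near(d,e), near(f,a), ready(c)}
2. step(a,d)  →  {at(f,c), clear(d), clear(e), clear(f), marked(d,d), marked(d,e), near(d,d), near(d,e), near(f,a), ready(a), ready(c)}
3. flip(a)  →  {at(f,c), clear(d), clear(e), clear(f), marked(a,a), marked(d,d), marked(d,e), near(a,a), near(d,d), near(d,e), near(f,a), ready(a), ready(c)}
optimal plan length = 3; 3 > 2

No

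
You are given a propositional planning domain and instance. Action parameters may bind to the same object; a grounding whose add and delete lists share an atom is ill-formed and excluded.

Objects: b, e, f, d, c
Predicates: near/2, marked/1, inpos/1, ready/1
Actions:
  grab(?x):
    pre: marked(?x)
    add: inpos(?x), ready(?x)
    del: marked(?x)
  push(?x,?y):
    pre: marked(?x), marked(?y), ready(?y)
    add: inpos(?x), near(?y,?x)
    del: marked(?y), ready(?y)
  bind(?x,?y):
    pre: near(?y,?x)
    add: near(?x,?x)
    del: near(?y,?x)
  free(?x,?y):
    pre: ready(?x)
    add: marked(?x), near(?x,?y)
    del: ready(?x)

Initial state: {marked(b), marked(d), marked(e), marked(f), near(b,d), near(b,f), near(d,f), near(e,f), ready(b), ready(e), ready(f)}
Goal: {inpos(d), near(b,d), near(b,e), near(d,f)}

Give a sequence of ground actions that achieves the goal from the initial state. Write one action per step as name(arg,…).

1. grab(d)  →  {inpos(d), marked(b), marked(e), marked(f), near(b,d), near(b,f), near(d,f), near(e,f), ready(b), ready(d), ready(e), ready(f)}
2. push(e,b)  →  {inpos(d), inpos(e), marked(e), marked(f), near(b,d), near(b,e), near(b,f), near(d,f), near(e,f), ready(d), ready(e), ready(f)}

grab(d); push(e,b)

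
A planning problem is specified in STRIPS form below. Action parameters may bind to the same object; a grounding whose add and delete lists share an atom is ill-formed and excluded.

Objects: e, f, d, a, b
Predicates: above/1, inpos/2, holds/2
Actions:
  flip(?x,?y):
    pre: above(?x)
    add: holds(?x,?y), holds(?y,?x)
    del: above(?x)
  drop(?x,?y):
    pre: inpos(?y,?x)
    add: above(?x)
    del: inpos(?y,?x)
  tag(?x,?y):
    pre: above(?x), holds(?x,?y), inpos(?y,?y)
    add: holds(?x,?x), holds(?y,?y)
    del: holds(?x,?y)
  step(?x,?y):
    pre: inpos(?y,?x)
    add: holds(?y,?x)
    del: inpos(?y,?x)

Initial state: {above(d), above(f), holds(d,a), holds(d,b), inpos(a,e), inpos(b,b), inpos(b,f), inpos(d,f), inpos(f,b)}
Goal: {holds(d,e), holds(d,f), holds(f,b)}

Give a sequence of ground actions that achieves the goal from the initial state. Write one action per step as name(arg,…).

1. flip(f,d)  →  {above(d), holds(d,a), holds(d,b), holds(d,f), holds(f,d), inpos(a,e), inpos(b,b), inpos(b,f), inpos(d,f), inpos(f,b)}
2. flip(d,e)  →  {holds(d,a), holds(d,b), holds(d,e), holds(d,f), holds(e,d), holds(f,d), inpos(a,e), inpos(b,b), inpos(b,f), inpos(d,f), inpos(f,b)}
3. step(b,f)  →  {holds(d,a), holds(d,b), holds(d,e), holds(d,f), holds(e,d), holds(f,b), holds(f,d), inpos(a,e), inpos(b,b), inpos(b,f), inpos(d,f)}

flip(f,d); flip(d,e); step(b,f)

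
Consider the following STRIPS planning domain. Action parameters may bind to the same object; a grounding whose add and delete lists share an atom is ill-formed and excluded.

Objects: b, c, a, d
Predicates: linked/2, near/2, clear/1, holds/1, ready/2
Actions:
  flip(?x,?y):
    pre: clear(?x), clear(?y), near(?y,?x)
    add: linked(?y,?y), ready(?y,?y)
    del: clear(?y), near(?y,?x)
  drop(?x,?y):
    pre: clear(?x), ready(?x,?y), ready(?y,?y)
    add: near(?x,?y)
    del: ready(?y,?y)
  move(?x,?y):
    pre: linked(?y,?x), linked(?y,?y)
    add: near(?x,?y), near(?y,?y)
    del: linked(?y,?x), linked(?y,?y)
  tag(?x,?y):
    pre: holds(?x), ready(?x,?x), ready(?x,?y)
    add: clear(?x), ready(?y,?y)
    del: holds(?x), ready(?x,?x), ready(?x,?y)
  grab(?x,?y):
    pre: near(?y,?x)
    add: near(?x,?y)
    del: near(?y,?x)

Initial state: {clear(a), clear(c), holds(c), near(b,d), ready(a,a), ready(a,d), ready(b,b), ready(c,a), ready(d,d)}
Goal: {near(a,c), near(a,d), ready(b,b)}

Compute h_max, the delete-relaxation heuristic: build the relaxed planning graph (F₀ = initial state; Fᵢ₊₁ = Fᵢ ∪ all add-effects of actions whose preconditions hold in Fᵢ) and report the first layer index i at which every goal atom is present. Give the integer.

F0 = init (9 atoms)
F1 = F0 ∪ {near(a,a), near(a,d), near(c,a), near(d,b)}  (13 atoms)
F2 = F1 ∪ {linked(a,a), linked(c,c), near(a,c), near(d,a), ready(c,c)}  (18 atoms)
goal ⊆ F2  ⇒  h_max = 2

2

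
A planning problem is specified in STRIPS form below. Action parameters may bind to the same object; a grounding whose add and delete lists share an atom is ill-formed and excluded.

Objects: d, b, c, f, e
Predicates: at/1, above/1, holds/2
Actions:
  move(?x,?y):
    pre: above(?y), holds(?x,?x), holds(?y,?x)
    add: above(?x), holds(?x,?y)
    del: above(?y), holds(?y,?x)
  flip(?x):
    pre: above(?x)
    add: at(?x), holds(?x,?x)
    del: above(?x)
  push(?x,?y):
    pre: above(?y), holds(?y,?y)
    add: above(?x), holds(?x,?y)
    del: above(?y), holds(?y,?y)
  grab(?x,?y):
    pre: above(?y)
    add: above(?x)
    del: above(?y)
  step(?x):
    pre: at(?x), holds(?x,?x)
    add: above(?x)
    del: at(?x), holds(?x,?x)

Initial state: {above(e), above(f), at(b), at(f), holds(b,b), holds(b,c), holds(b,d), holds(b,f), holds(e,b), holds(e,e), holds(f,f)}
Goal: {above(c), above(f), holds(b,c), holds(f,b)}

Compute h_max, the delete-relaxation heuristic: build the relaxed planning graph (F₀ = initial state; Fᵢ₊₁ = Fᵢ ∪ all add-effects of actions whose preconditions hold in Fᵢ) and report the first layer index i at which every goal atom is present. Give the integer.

F0 = init (11 atoms)
F1 = F0 ∪ {above(b), above(c), above(d), at(e), holds(b,e), holds(c,e), holds(c,f), holds(d,e), holds(d,f), holds(e,f), holds(f,e)}  (22 atoms)
F2 = F1 ∪ {at(c), at(d), holds(c,b), holds(c,c), holds(d,b), holds(d,d), holds(e,c), holds(e,d), holds(f,b), holds(f,c), holds(f,d)}  (33 atoms)
goal ⊆ F2  ⇒  h_max = 2

2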